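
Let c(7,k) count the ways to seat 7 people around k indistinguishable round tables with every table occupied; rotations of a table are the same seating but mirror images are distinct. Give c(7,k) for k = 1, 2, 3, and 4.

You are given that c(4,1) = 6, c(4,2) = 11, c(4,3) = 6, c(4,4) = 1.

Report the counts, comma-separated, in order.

[5] T[5,1]:4*6+0=24 · T[5,2]:4*11+6=50 · T[5,3]:4*6+11=35 · T[5,4]:4*1+6=10
[6] T[6,1]:5*24+0=120 · T[6,2]:5*50+24=274 · T[6,3]:5*35+50=225 · T[6,4]:5*10+35=85
[7] T[7,1]:6*120+0=720 · T[7,2]:6*274+120=1764 · T[7,3]:6*225+274=1624 · T[7,4]:6*85+225=735
Read c(7,1) = 720, c(7,2) = 1764, c(7,3) = 1624, c(7,4) = 735.

720, 1764, 1624, 735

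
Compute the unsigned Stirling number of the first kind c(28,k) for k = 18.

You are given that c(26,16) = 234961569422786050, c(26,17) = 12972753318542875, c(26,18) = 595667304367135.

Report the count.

1340675942971287195

i=27: T(27,17)=234961569422786050+26·12972753318542875=572253155704900800 | T(27,18)=12972753318542875+26·595667304367135=28460103232088385
i=28: T(28,18)=572253155704900800+27·28460103232088385=1340675942971287195
Read c(28,18) = 1340675942971287195.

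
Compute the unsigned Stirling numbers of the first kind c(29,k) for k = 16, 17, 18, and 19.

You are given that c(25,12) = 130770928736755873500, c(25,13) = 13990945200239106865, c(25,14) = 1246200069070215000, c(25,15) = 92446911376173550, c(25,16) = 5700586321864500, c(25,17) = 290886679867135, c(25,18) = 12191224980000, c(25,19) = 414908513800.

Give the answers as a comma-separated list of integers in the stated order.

i=26: T(26,13)=130770928736755873500+25·13990945200239106865=480544558742733545125 | T(26,14)=13990945200239106865+25·1246200069070215000=45145946926994481865 | T(26,15)=1246200069070215000+25·92446911376173550=3557372853474553750 | T(26,16)=92446911376173550+25·5700586321864500=234961569422786050 | T(26,17)=5700586321864500+25·290886679867135=12972753318542875 | T(26,18)=290886679867135+25·12191224980000=595667304367135 | T(26,19)=12191224980000+25·414908513800=22563937825000
i=27: T(27,14)=480544558742733545125+26·45145946926994481865=1654339178844590073615 | T(27,15)=45145946926994481865+26·3557372853474553750=137637641117332879365 | T(27,16)=3557372853474553750+26·234961569422786050=9666373658466991050 | T(27,17)=234961569422786050+26·12972753318542875=572253155704900800 | T(27,18)=12972753318542875+26·595667304367135=28460103232088385 | T(27,19)=595667304367135+26·22563937825000=1182329687817135
i=28: T(28,15)=1654339178844590073615+27·137637641117332879365=5370555489012577816470 | T(28,16)=137637641117332879365+27·9666373658466991050=398629729895941637715 | T(28,17)=9666373658466991050+27·572253155704900800=25117208862499312650 | T(28,18)=572253155704900800+27·28460103232088385=1340675942971287195 | T(28,19)=28460103232088385+27·1182329687817135=60383004803151030
i=29: T(29,16)=5370555489012577816470+28·398629729895941637715=16532187926098943672490 | T(29,17)=398629729895941637715+28·25117208862499312650=1101911578045922391915 | T(29,18)=25117208862499312650+28·1340675942971287195=62656135265695354110 | T(29,19)=1340675942971287195+28·60383004803151030=3031400077459516035
Read c(29,16) = 16532187926098943672490, c(29,17) = 1101911578045922391915, c(29,18) = 62656135265695354110, c(29,19) = 3031400077459516035.

16532187926098943672490, 1101911578045922391915, 62656135265695354110, 3031400077459516035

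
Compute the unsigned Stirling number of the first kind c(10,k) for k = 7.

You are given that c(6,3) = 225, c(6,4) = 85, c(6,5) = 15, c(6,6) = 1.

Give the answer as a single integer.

9450

@7  (7,4):85·6+225→735, (7,5):15·6+85→175, (7,6):1·6+15→21, (7,7):0·6+1→1
@8  (8,5):175·7+735→1960, (8,6):21·7+175→322, (8,7):1·7+21→28
@9  (9,6):322·8+1960→4536, (9,7):28·8+322→546
@10  (10,7):546·9+4536→9450
Read c(10,7) = 9450.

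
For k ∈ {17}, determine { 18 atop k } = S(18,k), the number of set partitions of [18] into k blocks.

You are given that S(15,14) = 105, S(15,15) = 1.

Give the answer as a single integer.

153

[16] T[16,15]:15*1+105=120 · T[16,16]:16*0+1=1
[17] T[17,16]:16*1+120=136 · T[17,17]:17*0+1=1
[18] T[18,17]:17*1+136=153
Read S(18,17) = 153.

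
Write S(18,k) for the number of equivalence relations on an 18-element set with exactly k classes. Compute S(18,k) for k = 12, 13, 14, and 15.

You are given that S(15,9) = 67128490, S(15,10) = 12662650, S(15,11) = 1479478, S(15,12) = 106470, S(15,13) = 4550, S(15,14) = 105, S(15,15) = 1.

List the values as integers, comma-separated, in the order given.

r16: T_16,10=10×12662650+67128490=193754990; T_16,11=11×1479478+12662650=28936908; T_16,12=12×106470+1479478=2757118; T_16,13=13×4550+106470=165620; T_16,14=14×105+4550=6020; T_16,15=15×1+105=120
r17: T_17,11=11×28936908+193754990=512060978; T_17,12=12×2757118+28936908=62022324; T_17,13=13×165620+2757118=4910178; T_17,14=14×6020+165620=249900; T_17,15=15×120+6020=7820
r18: T_18,12=12×62022324+512060978=1256328866; T_18,13=13×4910178+62022324=125854638; T_18,14=14×249900+4910178=8408778; T_18,15=15×7820+249900=367200
Read S(18,12) = 1256328866, S(18,13) = 125854638, S(18,14) = 8408778, S(18,15) = 367200.

1256328866, 125854638, 8408778, 367200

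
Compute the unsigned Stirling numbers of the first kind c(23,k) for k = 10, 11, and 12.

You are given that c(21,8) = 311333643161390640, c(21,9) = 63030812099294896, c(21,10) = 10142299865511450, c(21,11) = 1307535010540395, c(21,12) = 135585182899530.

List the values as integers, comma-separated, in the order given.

7707401101297361068, 1103230881185949736, 129006659818331295

@22  (22,9):63030812099294896·21+311333643161390640→1634980697246583456, (22,10):10142299865511450·21+63030812099294896→276019109275035346, (22,11):1307535010540395·21+10142299865511450→37600535086859745, (22,12):135585182899530·21+1307535010540395→4154823851430525
@23  (23,10):276019109275035346·22+1634980697246583456→7707401101297361068, (23,11):37600535086859745·22+276019109275035346→1103230881185949736, (23,12):4154823851430525·22+37600535086859745→129006659818331295
Read c(23,10) = 7707401101297361068, c(23,11) = 1103230881185949736, c(23,12) = 129006659818331295.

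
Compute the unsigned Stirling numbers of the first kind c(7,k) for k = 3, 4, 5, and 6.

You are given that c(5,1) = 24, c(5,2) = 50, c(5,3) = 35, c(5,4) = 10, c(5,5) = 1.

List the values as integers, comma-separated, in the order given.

1624, 735, 175, 21

r6: T_6,2=5×50+24=274; T_6,3=5×35+50=225; T_6,4=5×10+35=85; T_6,5=5×1+10=15; T_6,6=5×0+1=1
r7: T_7,3=6×225+274=1624; T_7,4=6×85+225=735; T_7,5=6×15+85=175; T_7,6=6×1+15=21
Read c(7,3) = 1624, c(7,4) = 735, c(7,5) = 175, c(7,6) = 21.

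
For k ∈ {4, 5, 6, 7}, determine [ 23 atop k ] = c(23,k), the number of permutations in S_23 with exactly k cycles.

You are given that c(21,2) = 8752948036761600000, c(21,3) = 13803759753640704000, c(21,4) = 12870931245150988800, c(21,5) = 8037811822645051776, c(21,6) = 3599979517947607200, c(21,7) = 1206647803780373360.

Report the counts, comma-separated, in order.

6548684852703068697600, 4280722865357147142912, 2021687376910682741568, 720308216440924653696

i=22: T(22,3)=8752948036761600000+21·13803759753640704000=298631902863216384000 | T(22,4)=13803759753640704000+21·12870931245150988800=284093315901811468800 | T(22,5)=12870931245150988800+21·8037811822645051776=181664979520697076096 | T(22,6)=8037811822645051776+21·3599979517947607200=83637381699544802976 | T(22,7)=3599979517947607200+21·1206647803780373360=28939583397335447760
i=23: T(23,4)=298631902863216384000+22·284093315901811468800=6548684852703068697600 | T(23,5)=284093315901811468800+22·181664979520697076096=4280722865357147142912 | T(23,6)=181664979520697076096+22·83637381699544802976=2021687376910682741568 | T(23,7)=83637381699544802976+22·28939583397335447760=720308216440924653696
Read c(23,4) = 6548684852703068697600, c(23,5) = 4280722865357147142912, c(23,6) = 2021687376910682741568, c(23,7) = 720308216440924653696.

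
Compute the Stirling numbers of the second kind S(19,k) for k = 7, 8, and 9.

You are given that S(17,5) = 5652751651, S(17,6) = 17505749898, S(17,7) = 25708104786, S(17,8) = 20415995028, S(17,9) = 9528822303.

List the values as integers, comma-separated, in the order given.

1492924634839, 1709751003480, 1144614626805

i=18: T(18,6)=5652751651+6·17505749898=110687251039 | T(18,7)=17505749898+7·25708104786=197462483400 | T(18,8)=25708104786+8·20415995028=189036065010 | T(18,9)=20415995028+9·9528822303=106175395755
i=19: T(19,7)=110687251039+7·197462483400=1492924634839 | T(19,8)=197462483400+8·189036065010=1709751003480 | T(19,9)=189036065010+9·106175395755=1144614626805
Read S(19,7) = 1492924634839, S(19,8) = 1709751003480, S(19,9) = 1144614626805.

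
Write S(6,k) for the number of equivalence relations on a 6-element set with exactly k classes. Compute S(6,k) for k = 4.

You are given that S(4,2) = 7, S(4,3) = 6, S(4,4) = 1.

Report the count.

row 5: T[5][3]=3·6+7=25  T[5][4]=4·1+6=10
row 6: T[6][4]=4·10+25=65
Read S(6,4) = 65.

65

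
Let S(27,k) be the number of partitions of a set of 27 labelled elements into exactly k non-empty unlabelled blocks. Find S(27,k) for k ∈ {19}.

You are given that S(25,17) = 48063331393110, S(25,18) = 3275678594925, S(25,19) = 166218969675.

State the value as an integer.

229268487458010

[26] T[26,18]:18*3275678594925+48063331393110=107025546101760 · T[26,19]:19*166218969675+3275678594925=6433839018750
[27] T[27,19]:19*6433839018750+107025546101760=229268487458010
Read S(27,19) = 229268487458010.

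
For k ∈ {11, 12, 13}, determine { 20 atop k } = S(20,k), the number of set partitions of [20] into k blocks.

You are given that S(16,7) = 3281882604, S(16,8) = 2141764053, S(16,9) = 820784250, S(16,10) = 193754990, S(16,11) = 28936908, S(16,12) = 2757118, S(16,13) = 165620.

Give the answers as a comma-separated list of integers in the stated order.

1900842429486, 411016633391, 61068660380

[17] T[17,8]:8*2141764053+3281882604=20415995028 · T[17,9]:9*820784250+2141764053=9528822303 · T[17,10]:10*193754990+820784250=2758334150 · T[17,11]:11*28936908+193754990=512060978 · T[17,12]:12*2757118+28936908=62022324 · T[17,13]:13*165620+2757118=4910178
[18] T[18,9]:9*9528822303+20415995028=106175395755 · T[18,10]:10*2758334150+9528822303=37112163803 · T[18,11]:11*512060978+2758334150=8391004908 · T[18,12]:12*62022324+512060978=1256328866 · T[18,13]:13*4910178+62022324=125854638
[19] T[19,10]:10*37112163803+106175395755=477297033785 · T[19,11]:11*8391004908+37112163803=129413217791 · T[19,12]:12*1256328866+8391004908=23466951300 · T[19,13]:13*125854638+1256328866=2892439160
[20] T[20,11]:11*129413217791+477297033785=1900842429486 · T[20,12]:12*23466951300+129413217791=411016633391 · T[20,13]:13*2892439160+23466951300=61068660380
Read S(20,11) = 1900842429486, S(20,12) = 411016633391, S(20,13) = 61068660380.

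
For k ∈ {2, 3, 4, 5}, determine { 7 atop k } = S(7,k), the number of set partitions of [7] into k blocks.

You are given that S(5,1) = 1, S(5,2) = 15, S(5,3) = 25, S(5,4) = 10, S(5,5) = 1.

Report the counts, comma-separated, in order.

@6  (6,1):1·1+0→1, (6,2):15·2+1→31, (6,3):25·3+15→90, (6,4):10·4+25→65, (6,5):1·5+10→15
@7  (7,2):31·2+1→63, (7,3):90·3+31→301, (7,4):65·4+90→350, (7,5):15·5+65→140
Read S(7,2) = 63, S(7,3) = 301, S(7,4) = 350, S(7,5) = 140.

63, 301, 350, 140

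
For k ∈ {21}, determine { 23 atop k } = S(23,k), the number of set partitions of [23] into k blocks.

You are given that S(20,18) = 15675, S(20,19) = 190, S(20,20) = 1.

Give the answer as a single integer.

i=21: T(21,19)=15675+19·190=19285 | T(21,20)=190+20·1=210 | T(21,21)=1+21·0=1
i=22: T(22,20)=19285+20·210=23485 | T(22,21)=210+21·1=231
i=23: T(23,21)=23485+21·231=28336
Read S(23,21) = 28336.

28336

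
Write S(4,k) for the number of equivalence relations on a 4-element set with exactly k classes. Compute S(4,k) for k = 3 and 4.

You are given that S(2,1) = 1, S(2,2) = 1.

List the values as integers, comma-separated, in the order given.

6, 1

@3  (3,2):1·2+1→3, (3,3):0·3+1→1
@4  (4,3):1·3+3→6, (4,4):0·4+1→1
Read S(4,3) = 6, S(4,4) = 1.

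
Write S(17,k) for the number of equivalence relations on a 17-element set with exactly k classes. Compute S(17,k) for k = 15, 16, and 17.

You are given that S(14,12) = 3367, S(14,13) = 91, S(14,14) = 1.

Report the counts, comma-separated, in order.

7820, 136, 1

@15  (15,13):91·13+3367→4550, (15,14):1·14+91→105, (15,15):0·15+1→1
@16  (16,14):105·14+4550→6020, (16,15):1·15+105→120, (16,16):0·16+1→1
@17  (17,15):120·15+6020→7820, (17,16):1·16+120→136, (17,17):0·17+1→1
Read S(17,15) = 7820, S(17,16) = 136, S(17,17) = 1.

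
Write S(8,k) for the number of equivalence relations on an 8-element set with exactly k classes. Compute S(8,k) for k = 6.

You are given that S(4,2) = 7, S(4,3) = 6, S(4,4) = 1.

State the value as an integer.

[5] T[5,3]:3*6+7=25 · T[5,4]:4*1+6=10 · T[5,5]:5*0+1=1
[6] T[6,4]:4*10+25=65 · T[6,5]:5*1+10=15 · T[6,6]:6*0+1=1
[7] T[7,5]:5*15+65=140 · T[7,6]:6*1+15=21
[8] T[8,6]:6*21+140=266
Read S(8,6) = 266.

266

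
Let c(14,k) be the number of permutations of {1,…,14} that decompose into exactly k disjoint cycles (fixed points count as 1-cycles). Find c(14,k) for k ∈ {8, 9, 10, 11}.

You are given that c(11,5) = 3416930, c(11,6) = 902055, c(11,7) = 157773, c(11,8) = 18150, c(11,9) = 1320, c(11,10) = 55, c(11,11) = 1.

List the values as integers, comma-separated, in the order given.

135036473, 16669653, 1474473, 91091

@12  (12,6):902055·11+3416930→13339535, (12,7):157773·11+902055→2637558, (12,8):18150·11+157773→357423, (12,9):1320·11+18150→32670, (12,10):55·11+1320→1925, (12,11):1·11+55→66
@13  (13,7):2637558·12+13339535→44990231, (13,8):357423·12+2637558→6926634, (13,9):32670·12+357423→749463, (13,10):1925·12+32670→55770, (13,11):66·12+1925→2717
@14  (14,8):6926634·13+44990231→135036473, (14,9):749463·13+6926634→16669653, (14,10):55770·13+749463→1474473, (14,11):2717·13+55770→91091
Read c(14,8) = 135036473, c(14,9) = 16669653, c(14,10) = 1474473, c(14,11) = 91091.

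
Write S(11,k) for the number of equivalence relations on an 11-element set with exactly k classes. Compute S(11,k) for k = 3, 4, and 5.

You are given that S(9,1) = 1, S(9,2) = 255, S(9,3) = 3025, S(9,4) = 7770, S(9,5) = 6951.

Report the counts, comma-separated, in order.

28501, 145750, 246730

i=10: T(10,2)=1+2·255=511 | T(10,3)=255+3·3025=9330 | T(10,4)=3025+4·7770=34105 | T(10,5)=7770+5·6951=42525
i=11: T(11,3)=511+3·9330=28501 | T(11,4)=9330+4·34105=145750 | T(11,5)=34105+5·42525=246730
Read S(11,3) = 28501, S(11,4) = 145750, S(11,5) = 246730.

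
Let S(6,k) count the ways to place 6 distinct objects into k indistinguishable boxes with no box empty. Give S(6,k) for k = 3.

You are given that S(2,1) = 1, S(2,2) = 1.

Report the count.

90

i=3: T(3,1)=0+1·1=1 | T(3,2)=1+2·1=3 | T(3,3)=1+3·0=1
i=4: T(4,1)=0+1·1=1 | T(4,2)=1+2·3=7 | T(4,3)=3+3·1=6
i=5: T(5,2)=1+2·7=15 | T(5,3)=7+3·6=25
i=6: T(6,3)=15+3·25=90
Read S(6,3) = 90.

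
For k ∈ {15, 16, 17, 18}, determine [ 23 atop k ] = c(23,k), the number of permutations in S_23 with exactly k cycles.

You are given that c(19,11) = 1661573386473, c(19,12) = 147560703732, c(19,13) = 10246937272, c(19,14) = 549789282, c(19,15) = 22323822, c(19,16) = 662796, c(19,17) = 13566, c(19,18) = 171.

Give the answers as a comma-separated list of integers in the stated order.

62382416421941, 3256091103430, 136717357942, 4546047198

row 20: T[20][12]=19·147560703732+1661573386473=4465226757381  T[20][13]=19·10246937272+147560703732=342252511900  T[20][14]=19·549789282+10246937272=20692933630  T[20][15]=19·22323822+549789282=973941900  T[20][16]=19·662796+22323822=34916946  T[20][17]=19·13566+662796=920550  T[20][18]=19·171+13566=16815
row 21: T[21][13]=20·342252511900+4465226757381=11310276995381  T[21][14]=20·20692933630+342252511900=756111184500  T[21][15]=20·973941900+20692933630=40171771630  T[21][16]=20·34916946+973941900=1672280820  T[21][17]=20·920550+34916946=53327946  T[21][18]=20·16815+920550=1256850
row 22: T[22][14]=21·756111184500+11310276995381=27188611869881  T[22][15]=21·40171771630+756111184500=1599718388730  T[22][16]=21·1672280820+40171771630=75289668850  T[22][17]=21·53327946+1672280820=2792167686  T[22][18]=21·1256850+53327946=79721796
row 23: T[23][15]=22·1599718388730+27188611869881=62382416421941  T[23][16]=22·75289668850+1599718388730=3256091103430  T[23][17]=22·2792167686+75289668850=136717357942  T[23][18]=22·79721796+2792167686=4546047198
Read c(23,15) = 62382416421941, c(23,16) = 3256091103430, c(23,17) = 136717357942, c(23,18) = 4546047198.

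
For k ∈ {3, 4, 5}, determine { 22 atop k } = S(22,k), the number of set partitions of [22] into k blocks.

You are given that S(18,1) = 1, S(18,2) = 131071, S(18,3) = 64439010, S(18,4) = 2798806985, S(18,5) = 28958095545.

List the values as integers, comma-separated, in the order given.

[19] T[19,1]:1*1+0=1 · T[19,2]:2*131071+1=262143 · T[19,3]:3*64439010+131071=193448101 · T[19,4]:4*2798806985+64439010=11259666950 · T[19,5]:5*28958095545+2798806985=147589284710
[20] T[20,1]:1*1+0=1 · T[20,2]:2*262143+1=524287 · T[20,3]:3*193448101+262143=580606446 · T[20,4]:4*11259666950+193448101=45232115901 · T[20,5]:5*147589284710+11259666950=749206090500
[21] T[21,2]:2*524287+1=1048575 · T[21,3]:3*580606446+524287=1742343625 · T[21,4]:4*45232115901+580606446=181509070050 · T[21,5]:5*749206090500+45232115901=3791262568401
[22] T[22,3]:3*1742343625+1048575=5228079450 · T[22,4]:4*181509070050+1742343625=727778623825 · T[22,5]:5*3791262568401+181509070050=19137821912055
Read S(22,3) = 5228079450, S(22,4) = 727778623825, S(22,5) = 19137821912055.

5228079450, 727778623825, 19137821912055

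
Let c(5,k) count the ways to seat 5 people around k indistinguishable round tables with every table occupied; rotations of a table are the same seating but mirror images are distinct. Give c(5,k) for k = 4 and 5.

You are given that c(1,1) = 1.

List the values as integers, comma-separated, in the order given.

10, 1

@2  (2,1):1·1+0→1, (2,2):0·1+1→1
@3  (3,2):1·2+1→3, (3,3):0·2+1→1
@4  (4,3):1·3+3→6, (4,4):0·3+1→1
@5  (5,4):1·4+6→10, (5,5):0·4+1→1
Read c(5,4) = 10, c(5,5) = 1.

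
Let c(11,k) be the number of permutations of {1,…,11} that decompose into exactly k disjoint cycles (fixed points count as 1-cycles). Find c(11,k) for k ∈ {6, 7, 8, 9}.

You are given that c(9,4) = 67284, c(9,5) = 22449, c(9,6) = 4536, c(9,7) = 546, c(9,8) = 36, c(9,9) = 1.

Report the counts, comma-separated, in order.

i=10: T(10,5)=67284+9·22449=269325 | T(10,6)=22449+9·4536=63273 | T(10,7)=4536+9·546=9450 | T(10,8)=546+9·36=870 | T(10,9)=36+9·1=45
i=11: T(11,6)=269325+10·63273=902055 | T(11,7)=63273+10·9450=157773 | T(11,8)=9450+10·870=18150 | T(11,9)=870+10·45=1320
Read c(11,6) = 902055, c(11,7) = 157773, c(11,8) = 18150, c(11,9) = 1320.

902055, 157773, 18150, 1320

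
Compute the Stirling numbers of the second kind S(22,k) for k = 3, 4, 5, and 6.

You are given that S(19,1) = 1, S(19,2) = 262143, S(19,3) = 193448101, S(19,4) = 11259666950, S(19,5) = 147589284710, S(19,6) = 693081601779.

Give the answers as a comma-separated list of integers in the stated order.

i=20: T(20,1)=0+1·1=1 | T(20,2)=1+2·262143=524287 | T(20,3)=262143+3·193448101=580606446 | T(20,4)=193448101+4·11259666950=45232115901 | T(20,5)=11259666950+5·147589284710=749206090500 | T(20,6)=147589284710+6·693081601779=4306078895384
i=21: T(21,2)=1+2·524287=1048575 | T(21,3)=524287+3·580606446=1742343625 | T(21,4)=580606446+4·45232115901=181509070050 | T(21,5)=45232115901+5·749206090500=3791262568401 | T(21,6)=749206090500+6·4306078895384=26585679462804
i=22: T(22,3)=1048575+3·1742343625=5228079450 | T(22,4)=1742343625+4·181509070050=727778623825 | T(22,5)=181509070050+5·3791262568401=19137821912055 | T(22,6)=3791262568401+6·26585679462804=163305339345225
Read S(22,3) = 5228079450, S(22,4) = 727778623825, S(22,5) = 19137821912055, S(22,6) = 163305339345225.

5228079450, 727778623825, 19137821912055, 163305339345225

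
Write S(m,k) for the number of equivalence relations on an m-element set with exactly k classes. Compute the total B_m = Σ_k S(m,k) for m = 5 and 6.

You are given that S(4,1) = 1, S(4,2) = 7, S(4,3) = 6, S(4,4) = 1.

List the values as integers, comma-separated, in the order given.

52, 203

row 5: T[5][1]=1·1+0=1  T[5][2]=2·7+1=15  T[5][3]=3·6+7=25  T[5][4]=4·1+6=10  T[5][5]=5·0+1=1
row 6: T[6][1]=1·1+0=1  T[6][2]=2·15+1=31  T[6][3]=3·25+15=90  T[6][4]=4·10+25=65  T[6][5]=5·1+10=15  T[6][6]=6·0+1=1
B_5 = ΣS(5,k) = 1+15+25+10+1 = 52
B_6 = ΣS(6,k) = 1+31+90+65+15+1 = 203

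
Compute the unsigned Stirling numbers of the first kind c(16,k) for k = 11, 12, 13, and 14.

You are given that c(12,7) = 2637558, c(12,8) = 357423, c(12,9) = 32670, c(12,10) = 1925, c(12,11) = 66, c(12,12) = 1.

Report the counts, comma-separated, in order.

78558480, 4899622, 218400, 6580

@13  (13,8):357423·12+2637558→6926634, (13,9):32670·12+357423→749463, (13,10):1925·12+32670→55770, (13,11):66·12+1925→2717, (13,12):1·12+66→78, (13,13):0·12+1→1
@14  (14,9):749463·13+6926634→16669653, (14,10):55770·13+749463→1474473, (14,11):2717·13+55770→91091, (14,12):78·13+2717→3731, (14,13):1·13+78→91, (14,14):0·13+1→1
@15  (15,10):1474473·14+16669653→37312275, (15,11):91091·14+1474473→2749747, (15,12):3731·14+91091→143325, (15,13):91·14+3731→5005, (15,14):1·14+91→105
@16  (16,11):2749747·15+37312275→78558480, (16,12):143325·15+2749747→4899622, (16,13):5005·15+143325→218400, (16,14):105·15+5005→6580
Read c(16,11) = 78558480, c(16,12) = 4899622, c(16,13) = 218400, c(16,14) = 6580.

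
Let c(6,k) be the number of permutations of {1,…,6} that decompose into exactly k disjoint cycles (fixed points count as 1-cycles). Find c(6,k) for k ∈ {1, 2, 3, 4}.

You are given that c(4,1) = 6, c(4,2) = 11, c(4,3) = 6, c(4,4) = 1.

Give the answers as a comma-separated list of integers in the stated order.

120, 274, 225, 85

i=5: T(5,1)=0+4·6=24 | T(5,2)=6+4·11=50 | T(5,3)=11+4·6=35 | T(5,4)=6+4·1=10
i=6: T(6,1)=0+5·24=120 | T(6,2)=24+5·50=274 | T(6,3)=50+5·35=225 | T(6,4)=35+5·10=85
Read c(6,1) = 120, c(6,2) = 274, c(6,3) = 225, c(6,4) = 85.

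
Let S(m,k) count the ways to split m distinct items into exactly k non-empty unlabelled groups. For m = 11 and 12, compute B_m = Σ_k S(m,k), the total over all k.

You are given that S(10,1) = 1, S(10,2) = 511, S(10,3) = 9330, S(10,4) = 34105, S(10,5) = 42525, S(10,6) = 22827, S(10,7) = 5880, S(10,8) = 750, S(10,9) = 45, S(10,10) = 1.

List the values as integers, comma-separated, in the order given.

678570, 4213597

r11: T_11,1=1×1+0=1; T_11,2=2×511+1=1023; T_11,3=3×9330+511=28501; T_11,4=4×34105+9330=145750; T_11,5=5×42525+34105=246730; T_11,6=6×22827+42525=179487; T_11,7=7×5880+22827=63987; T_11,8=8×750+5880=11880; T_11,9=9×45+750=1155; T_11,10=10×1+45=55; T_11,11=11×0+1=1
r12: T_12,1=1×1+0=1; T_12,2=2×1023+1=2047; T_12,3=3×28501+1023=86526; T_12,4=4×145750+28501=611501; T_12,5=5×246730+145750=1379400; T_12,6=6×179487+246730=1323652; T_12,7=7×63987+179487=627396; T_12,8=8×11880+63987=159027; T_12,9=9×1155+11880=22275; T_12,10=10×55+1155=1705; T_12,11=11×1+55=66; T_12,12=12×0+1=1
B_11 = ΣS(11,k) = 1+1023+28501+145750+246730+179487+63987+11880+1155+55+1 = 678570
B_12 = ΣS(12,k) = 1+2047+86526+611501+1379400+1323652+627396+159027+22275+1705+66+1 = 4213597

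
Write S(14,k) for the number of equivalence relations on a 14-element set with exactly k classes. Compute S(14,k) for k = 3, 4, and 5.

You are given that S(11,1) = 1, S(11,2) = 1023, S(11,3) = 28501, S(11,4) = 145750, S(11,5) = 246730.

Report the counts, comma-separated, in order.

row 12: T[12][1]=1·1+0=1  T[12][2]=2·1023+1=2047  T[12][3]=3·28501+1023=86526  T[12][4]=4·145750+28501=611501  T[12][5]=5·246730+145750=1379400
row 13: T[13][2]=2·2047+1=4095  T[13][3]=3·86526+2047=261625  T[13][4]=4·611501+86526=2532530  T[13][5]=5·1379400+611501=7508501
row 14: T[14][3]=3·261625+4095=788970  T[14][4]=4·2532530+261625=10391745  T[14][5]=5·7508501+2532530=40075035
Read S(14,3) = 788970, S(14,4) = 10391745, S(14,5) = 40075035.

788970, 10391745, 40075035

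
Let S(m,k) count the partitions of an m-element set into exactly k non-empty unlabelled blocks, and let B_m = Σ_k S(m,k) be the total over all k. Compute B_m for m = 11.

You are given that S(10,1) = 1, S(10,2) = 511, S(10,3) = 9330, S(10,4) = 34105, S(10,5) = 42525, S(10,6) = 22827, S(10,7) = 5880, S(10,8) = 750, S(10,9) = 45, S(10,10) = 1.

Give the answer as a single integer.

678570

[11] T[11,1]:1*1+0=1 · T[11,2]:2*511+1=1023 · T[11,3]:3*9330+511=28501 · T[11,4]:4*34105+9330=145750 · T[11,5]:5*42525+34105=246730 · T[11,6]:6*22827+42525=179487 · T[11,7]:7*5880+22827=63987 · T[11,8]:8*750+5880=11880 · T[11,9]:9*45+750=1155 · T[11,10]:10*1+45=55 · T[11,11]:11*0+1=1
B_11 = ΣS(11,k) = 1+1023+28501+145750+246730+179487+63987+11880+1155+55+1 = 678570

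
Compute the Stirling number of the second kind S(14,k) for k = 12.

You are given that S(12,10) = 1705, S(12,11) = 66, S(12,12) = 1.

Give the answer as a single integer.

@13  (13,11):66·11+1705→2431, (13,12):1·12+66→78
@14  (14,12):78·12+2431→3367
Read S(14,12) = 3367.

3367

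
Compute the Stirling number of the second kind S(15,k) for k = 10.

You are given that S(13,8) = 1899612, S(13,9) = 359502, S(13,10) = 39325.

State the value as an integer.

[14] T[14,9]:9*359502+1899612=5135130 · T[14,10]:10*39325+359502=752752
[15] T[15,10]:10*752752+5135130=12662650
Read S(15,10) = 12662650.

12662650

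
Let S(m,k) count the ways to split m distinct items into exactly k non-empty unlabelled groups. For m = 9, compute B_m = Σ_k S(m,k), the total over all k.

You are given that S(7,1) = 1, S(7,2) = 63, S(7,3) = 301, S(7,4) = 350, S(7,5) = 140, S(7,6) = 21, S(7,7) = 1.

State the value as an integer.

@8  (8,1):1·1+0→1, (8,2):63·2+1→127, (8,3):301·3+63→966, (8,4):350·4+301→1701, (8,5):140·5+350→1050, (8,6):21·6+140→266, (8,7):1·7+21→28, (8,8):0·8+1→1
@9  (9,1):1·1+0→1, (9,2):127·2+1→255, (9,3):966·3+127→3025, (9,4):1701·4+966→7770, (9,5):1050·5+1701→6951, (9,6):266·6+1050→2646, (9,7):28·7+266→462, (9,8):1·8+28→36, (9,9):0·9+1→1
B_9 = ΣS(9,k) = 1+255+3025+7770+6951+2646+462+36+1 = 21147

21147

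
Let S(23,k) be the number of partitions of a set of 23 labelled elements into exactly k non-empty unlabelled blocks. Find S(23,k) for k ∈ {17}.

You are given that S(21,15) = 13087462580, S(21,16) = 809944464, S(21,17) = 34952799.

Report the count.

49916988803

row 22: T[22][16]=16·809944464+13087462580=26046574004  T[22][17]=17·34952799+809944464=1404142047
row 23: T[23][17]=17·1404142047+26046574004=49916988803
Read S(23,17) = 49916988803.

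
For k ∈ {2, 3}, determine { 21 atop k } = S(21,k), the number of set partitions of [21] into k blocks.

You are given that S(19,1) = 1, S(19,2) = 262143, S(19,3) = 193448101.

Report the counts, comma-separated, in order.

row 20: T[20][1]=1·1+0=1  T[20][2]=2·262143+1=524287  T[20][3]=3·193448101+262143=580606446
row 21: T[21][2]=2·524287+1=1048575  T[21][3]=3·580606446+524287=1742343625
Read S(21,2) = 1048575, S(21,3) = 1742343625.

1048575, 1742343625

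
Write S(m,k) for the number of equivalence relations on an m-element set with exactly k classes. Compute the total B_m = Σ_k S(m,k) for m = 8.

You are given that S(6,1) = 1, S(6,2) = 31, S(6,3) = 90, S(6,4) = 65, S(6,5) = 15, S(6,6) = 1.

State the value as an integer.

4140

row 7: T[7][1]=1·1+0=1  T[7][2]=2·31+1=63  T[7][3]=3·90+31=301  T[7][4]=4·65+90=350  T[7][5]=5·15+65=140  T[7][6]=6·1+15=21  T[7][7]=7·0+1=1
row 8: T[8][1]=1·1+0=1  T[8][2]=2·63+1=127  T[8][3]=3·301+63=966  T[8][4]=4·350+301=1701  T[8][5]=5·140+350=1050  T[8][6]=6·21+140=266  T[8][7]=7·1+21=28  T[8][8]=8·0+1=1
B_8 = ΣS(8,k) = 1+127+966+1701+1050+266+28+1 = 4140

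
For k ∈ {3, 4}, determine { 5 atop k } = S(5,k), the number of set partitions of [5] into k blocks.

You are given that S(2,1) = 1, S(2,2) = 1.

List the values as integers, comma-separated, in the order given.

[3] T[3,1]:1*1+0=1 · T[3,2]:2*1+1=3 · T[3,3]:3*0+1=1
[4] T[4,2]:2*3+1=7 · T[4,3]:3*1+3=6 · T[4,4]:4*0+1=1
[5] T[5,3]:3*6+7=25 · T[5,4]:4*1+6=10
Read S(5,3) = 25, S(5,4) = 10.

25, 10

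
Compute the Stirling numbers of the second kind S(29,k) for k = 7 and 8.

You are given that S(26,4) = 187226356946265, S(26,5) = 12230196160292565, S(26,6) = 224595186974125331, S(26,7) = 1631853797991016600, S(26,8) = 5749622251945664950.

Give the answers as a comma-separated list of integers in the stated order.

588469772213874823272, 3224318613979279184316

@27  (27,5):12230196160292565·5+187226356946265→61338207158409090, (27,6):224595186974125331·6+12230196160292565→1359801318005044551, (27,7):1631853797991016600·7+224595186974125331→11647571772911241531, (27,8):5749622251945664950·8+1631853797991016600→47628831813556336200
@28  (28,6):1359801318005044551·6+61338207158409090→8220146115188676396, (28,7):11647571772911241531·7+1359801318005044551→82892803728383735268, (28,8):47628831813556336200·8+11647571772911241531→392678226281361931131
@29  (29,7):82892803728383735268·7+8220146115188676396→588469772213874823272, (29,8):392678226281361931131·8+82892803728383735268→3224318613979279184316
Read S(29,7) = 588469772213874823272, S(29,8) = 3224318613979279184316.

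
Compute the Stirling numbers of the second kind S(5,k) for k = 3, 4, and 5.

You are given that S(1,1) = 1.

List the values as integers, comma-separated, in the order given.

r2: T_2,1=1×1+0=1; T_2,2=2×0+1=1
r3: T_3,1=1×1+0=1; T_3,2=2×1+1=3; T_3,3=3×0+1=1
r4: T_4,2=2×3+1=7; T_4,3=3×1+3=6; T_4,4=4×0+1=1
r5: T_5,3=3×6+7=25; T_5,4=4×1+6=10; T_5,5=5×0+1=1
Read S(5,3) = 25, S(5,4) = 10, S(5,5) = 1.

25, 10, 1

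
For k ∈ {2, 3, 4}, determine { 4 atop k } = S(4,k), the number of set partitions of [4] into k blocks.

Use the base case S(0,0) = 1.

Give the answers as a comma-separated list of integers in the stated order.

@1  (1,1):0·1+1→1
@2  (2,1):1·1+0→1, (2,2):0·2+1→1
@3  (3,1):1·1+0→1, (3,2):1·2+1→3, (3,3):0·3+1→1
@4  (4,2):3·2+1→7, (4,3):1·3+3→6, (4,4):0·4+1→1
Read S(4,2) = 7, S(4,3) = 6, S(4,4) = 1.

7, 6, 1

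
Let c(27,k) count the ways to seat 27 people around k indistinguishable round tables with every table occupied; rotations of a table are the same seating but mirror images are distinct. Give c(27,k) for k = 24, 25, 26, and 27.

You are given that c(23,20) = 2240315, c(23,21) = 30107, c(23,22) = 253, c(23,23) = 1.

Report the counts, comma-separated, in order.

@24  (24,21):30107·23+2240315→2932776, (24,22):253·23+30107→35926, (24,23):1·23+253→276, (24,24):0·23+1→1
@25  (25,22):35926·24+2932776→3795000, (25,23):276·24+35926→42550, (25,24):1·24+276→300, (25,25):0·24+1→1
@26  (26,23):42550·25+3795000→4858750, (26,24):300·25+42550→50050, (26,25):1·25+300→325, (26,26):0·25+1→1
@27  (27,24):50050·26+4858750→6160050, (27,25):325·26+50050→58500, (27,26):1·26+325→351, (27,27):0·26+1→1
Read c(27,24) = 6160050, c(27,25) = 58500, c(27,26) = 351, c(27,27) = 1.

6160050, 58500, 351, 1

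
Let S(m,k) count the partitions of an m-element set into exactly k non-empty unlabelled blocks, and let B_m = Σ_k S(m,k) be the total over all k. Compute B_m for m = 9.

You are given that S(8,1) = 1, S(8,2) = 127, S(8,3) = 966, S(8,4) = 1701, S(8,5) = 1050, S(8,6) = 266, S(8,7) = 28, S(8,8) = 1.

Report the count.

[9] T[9,1]:1*1+0=1 · T[9,2]:2*127+1=255 · T[9,3]:3*966+127=3025 · T[9,4]:4*1701+966=7770 · T[9,5]:5*1050+1701=6951 · T[9,6]:6*266+1050=2646 · T[9,7]:7*28+266=462 · T[9,8]:8*1+28=36 · T[9,9]:9*0+1=1
B_9 = ΣS(9,k) = 1+255+3025+7770+6951+2646+462+36+1 = 21147

21147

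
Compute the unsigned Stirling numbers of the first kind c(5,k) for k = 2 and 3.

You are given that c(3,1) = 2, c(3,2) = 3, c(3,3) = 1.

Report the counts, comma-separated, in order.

[4] T[4,1]:3*2+0=6 · T[4,2]:3*3+2=11 · T[4,3]:3*1+3=6
[5] T[5,2]:4*11+6=50 · T[5,3]:4*6+11=35
Read c(5,2) = 50, c(5,3) = 35.

50, 35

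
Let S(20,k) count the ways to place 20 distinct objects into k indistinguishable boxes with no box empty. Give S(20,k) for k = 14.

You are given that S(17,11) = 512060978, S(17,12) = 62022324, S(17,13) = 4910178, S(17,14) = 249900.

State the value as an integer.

6302524580

i=18: T(18,12)=512060978+12·62022324=1256328866 | T(18,13)=62022324+13·4910178=125854638 | T(18,14)=4910178+14·249900=8408778
i=19: T(19,13)=1256328866+13·125854638=2892439160 | T(19,14)=125854638+14·8408778=243577530
i=20: T(20,14)=2892439160+14·243577530=6302524580
Read S(20,14) = 6302524580.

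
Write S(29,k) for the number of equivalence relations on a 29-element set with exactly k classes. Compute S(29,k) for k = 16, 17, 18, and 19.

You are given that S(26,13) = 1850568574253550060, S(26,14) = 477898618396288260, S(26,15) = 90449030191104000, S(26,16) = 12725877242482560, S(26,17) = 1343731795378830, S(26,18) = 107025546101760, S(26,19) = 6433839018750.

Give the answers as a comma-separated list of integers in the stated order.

i=27: T(27,14)=1850568574253550060+14·477898618396288260=8541149231801585700 | T(27,15)=477898618396288260+15·90449030191104000=1834634071262848260 | T(27,16)=90449030191104000+16·12725877242482560=294063066070824960 | T(27,17)=12725877242482560+17·1343731795378830=35569317763922670 | T(27,18)=1343731795378830+18·107025546101760=3270191625210510 | T(27,19)=107025546101760+19·6433839018750=229268487458010
i=28: T(28,15)=8541149231801585700+15·1834634071262848260=36060660300744309600 | T(28,16)=1834634071262848260+16·294063066070824960=6539643128396047620 | T(28,17)=294063066070824960+17·35569317763922670=898741468057510350 | T(28,18)=35569317763922670+18·3270191625210510=94432767017711850 | T(28,19)=3270191625210510+19·229268487458010=7626292886912700
i=29: T(29,16)=36060660300744309600+16·6539643128396047620=140694950355081071520 | T(29,17)=6539643128396047620+17·898741468057510350=21818248085373723570 | T(29,18)=898741468057510350+18·94432767017711850=2598531274376323650 | T(29,19)=94432767017711850+19·7626292886912700=239332331869053150
Read S(29,16) = 140694950355081071520, S(29,17) = 21818248085373723570, S(29,18) = 2598531274376323650, S(29,19) = 239332331869053150.

140694950355081071520, 21818248085373723570, 2598531274376323650, 239332331869053150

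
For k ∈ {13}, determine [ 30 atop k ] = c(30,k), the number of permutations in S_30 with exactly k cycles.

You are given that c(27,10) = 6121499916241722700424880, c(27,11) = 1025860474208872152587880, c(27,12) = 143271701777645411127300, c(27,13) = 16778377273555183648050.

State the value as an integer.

[28] T[28,11]:27*1025860474208872152587880+6121499916241722700424880=33819732719881270820297640 · T[28,12]:27*143271701777645411127300+1025860474208872152587880=4894196422205298253024980 · T[28,13]:27*16778377273555183648050+143271701777645411127300=596287888163635369624650
[29] T[29,12]:28*4894196422205298253024980+33819732719881270820297640=170857232541629621904997080 · T[29,13]:28*596287888163635369624650+4894196422205298253024980=21590257290787088602515180
[30] T[30,13]:29*21590257290787088602515180+170857232541629621904997080=796974693974455191377937300
Read c(30,13) = 796974693974455191377937300.

796974693974455191377937300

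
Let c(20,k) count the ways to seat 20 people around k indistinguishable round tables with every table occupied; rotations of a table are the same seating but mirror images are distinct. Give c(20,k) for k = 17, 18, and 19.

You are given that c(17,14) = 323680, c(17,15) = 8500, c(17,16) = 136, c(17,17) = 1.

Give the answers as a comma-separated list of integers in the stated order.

row 18: T[18][15]=17·8500+323680=468180  T[18][16]=17·136+8500=10812  T[18][17]=17·1+136=153  T[18][18]=17·0+1=1
row 19: T[19][16]=18·10812+468180=662796  T[19][17]=18·153+10812=13566  T[19][18]=18·1+153=171  T[19][19]=18·0+1=1
row 20: T[20][17]=19·13566+662796=920550  T[20][18]=19·171+13566=16815  T[20][19]=19·1+171=190
Read c(20,17) = 920550, c(20,18) = 16815, c(20,19) = 190.

920550, 16815, 190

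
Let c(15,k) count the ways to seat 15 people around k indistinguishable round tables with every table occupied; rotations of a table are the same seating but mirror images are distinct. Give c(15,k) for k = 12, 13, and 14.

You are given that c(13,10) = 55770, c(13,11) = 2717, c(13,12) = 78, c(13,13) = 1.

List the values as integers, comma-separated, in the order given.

@14  (14,11):2717·13+55770→91091, (14,12):78·13+2717→3731, (14,13):1·13+78→91, (14,14):0·13+1→1
@15  (15,12):3731·14+91091→143325, (15,13):91·14+3731→5005, (15,14):1·14+91→105
Read c(15,12) = 143325, c(15,13) = 5005, c(15,14) = 105.

143325, 5005, 105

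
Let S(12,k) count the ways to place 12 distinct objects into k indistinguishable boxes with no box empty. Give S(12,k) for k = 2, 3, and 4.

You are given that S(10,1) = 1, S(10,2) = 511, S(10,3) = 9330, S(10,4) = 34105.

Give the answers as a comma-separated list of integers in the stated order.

[11] T[11,1]:1*1+0=1 · T[11,2]:2*511+1=1023 · T[11,3]:3*9330+511=28501 · T[11,4]:4*34105+9330=145750
[12] T[12,2]:2*1023+1=2047 · T[12,3]:3*28501+1023=86526 · T[12,4]:4*145750+28501=611501
Read S(12,2) = 2047, S(12,3) = 86526, S(12,4) = 611501.

2047, 86526, 611501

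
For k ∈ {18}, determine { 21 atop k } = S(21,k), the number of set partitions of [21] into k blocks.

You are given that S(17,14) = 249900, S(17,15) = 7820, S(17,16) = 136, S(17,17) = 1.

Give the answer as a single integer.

@18  (18,15):7820·15+249900→367200, (18,16):136·16+7820→9996, (18,17):1·17+136→153, (18,18):0·18+1→1
@19  (19,16):9996·16+367200→527136, (19,17):153·17+9996→12597, (19,18):1·18+153→171
@20  (20,17):12597·17+527136→741285, (20,18):171·18+12597→15675
@21  (21,18):15675·18+741285→1023435
Read S(21,18) = 1023435.

1023435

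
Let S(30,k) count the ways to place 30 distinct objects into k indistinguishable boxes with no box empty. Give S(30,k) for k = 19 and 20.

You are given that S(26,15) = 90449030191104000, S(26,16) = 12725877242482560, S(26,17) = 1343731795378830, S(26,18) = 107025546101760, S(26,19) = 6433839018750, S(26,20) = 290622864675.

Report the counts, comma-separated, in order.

r27: T_27,16=16×12725877242482560+90449030191104000=294063066070824960; T_27,17=17×1343731795378830+12725877242482560=35569317763922670; T_27,18=18×107025546101760+1343731795378830=3270191625210510; T_27,19=19×6433839018750+107025546101760=229268487458010; T_27,20=20×290622864675+6433839018750=12246296312250
r28: T_28,17=17×35569317763922670+294063066070824960=898741468057510350; T_28,18=18×3270191625210510+35569317763922670=94432767017711850; T_28,19=19×229268487458010+3270191625210510=7626292886912700; T_28,20=20×12246296312250+229268487458010=474194413703010
r29: T_29,18=18×94432767017711850+898741468057510350=2598531274376323650; T_29,19=19×7626292886912700+94432767017711850=239332331869053150; T_29,20=20×474194413703010+7626292886912700=17110181160972900
r30: T_30,19=19×239332331869053150+2598531274376323650=7145845579888333500; T_30,20=20×17110181160972900+239332331869053150=581535955088511150
Read S(30,19) = 7145845579888333500, S(30,20) = 581535955088511150.

7145845579888333500, 581535955088511150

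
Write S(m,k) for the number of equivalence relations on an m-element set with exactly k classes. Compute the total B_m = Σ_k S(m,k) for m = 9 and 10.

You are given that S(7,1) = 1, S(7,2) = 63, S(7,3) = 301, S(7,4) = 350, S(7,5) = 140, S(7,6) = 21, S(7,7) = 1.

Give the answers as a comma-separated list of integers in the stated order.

i=8: T(8,1)=0+1·1=1 | T(8,2)=1+2·63=127 | T(8,3)=63+3·301=966 | T(8,4)=301+4·350=1701 | T(8,5)=350+5·140=1050 | T(8,6)=140+6·21=266 | T(8,7)=21+7·1=28 | T(8,8)=1+8·0=1
i=9: T(9,1)=0+1·1=1 | T(9,2)=1+2·127=255 | T(9,3)=127+3·966=3025 | T(9,4)=966+4·1701=7770 | T(9,5)=1701+5·1050=6951 | T(9,6)=1050+6·266=2646 | T(9,7)=266+7·28=462 | T(9,8)=28+8·1=36 | T(9,9)=1+9·0=1
i=10: T(10,1)=0+1·1=1 | T(10,2)=1+2·255=511 | T(10,3)=255+3·3025=9330 | T(10,4)=3025+4·7770=34105 | T(10,5)=7770+5·6951=42525 | T(10,6)=6951+6·2646=22827 | T(10,7)=2646+7·462=5880 | T(10,8)=462+8·36=750 | T(10,9)=36+9·1=45 | T(10,10)=1+10·0=1
B_9 = ΣS(9,k) = 1+255+3025+7770+6951+2646+462+36+1 = 21147
B_10 = ΣS(10,k) = 1+511+9330+34105+42525+22827+5880+750+45+1 = 115975

21147, 115975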